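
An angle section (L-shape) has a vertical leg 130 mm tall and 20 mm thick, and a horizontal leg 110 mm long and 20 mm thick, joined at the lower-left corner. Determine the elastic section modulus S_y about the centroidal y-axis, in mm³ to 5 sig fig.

S_y ≈ 5.8312 × 10⁴ mm³

Treat the section as a set of non-overlapping primitives; coordinates are from the bounding-box lower-left.
Vertical leg: 20 × 130, A = 2 600 mm², x = 10 mm, Ī = 86666.67 mm⁴.
Horizontal leg (remainder): 90 × 20, A = 1 800 mm², x = 65 mm, Ī = 1 215 000 mm⁴.
Centroid: x̄ = ΣA·x / ΣA = 32.5 mm.
Transfer each piece to the centroidal y-axis using Ī + A·d² with d = x − 32.5:
  vertical leg: d = -22.5 mm → contributes +1 402 917 mm⁴
  horizontal leg (remainder): d = 32.5 mm → contributes +3 116 250 mm⁴
Total I = 4 519 167 mm⁴.
Extreme fibre distance c = 77.5 mm; S = I/c = 58311.83 mm³.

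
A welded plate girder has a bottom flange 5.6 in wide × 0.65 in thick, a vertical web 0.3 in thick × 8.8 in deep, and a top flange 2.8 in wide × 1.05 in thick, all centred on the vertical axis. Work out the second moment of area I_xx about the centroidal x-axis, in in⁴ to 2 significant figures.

Break the section into simple shapes (no overlaps), measuring from the bottom-left corner of the bounding box.
Bottom plate: 5.6 × 0.65, A = 3.64 in², y = 0.325 in, Ī = 0.1282 in⁴.
Web plate: 0.3 × 8.8, A = 2.64 in², y = 5.05 in, Ī = 17.04 in⁴.
Top plate: 2.8 × 1.05, A = 2.94 in², y = 9.975 in, Ī = 0.2701 in⁴.
Centroid: ȳ = ΣA·y / ΣA = 4.755 in.
Transfer each piece to the centroidal x-axis using Ī + A·d² with d = y − 4.755:
  bottom plate: d = -4.43 in → contributes +71.56 in⁴
  web plate: d = 0.295 in → contributes +17.27 in⁴
  top plate: d = 5.22 in → contributes +80.38 in⁴
Total I = 169.2 in⁴.

I_xx ≈ 170 in⁴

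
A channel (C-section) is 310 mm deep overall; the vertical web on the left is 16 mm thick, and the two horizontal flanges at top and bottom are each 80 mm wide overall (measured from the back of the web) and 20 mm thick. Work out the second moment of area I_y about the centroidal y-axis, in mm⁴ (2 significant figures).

I_y ≈ 3.7 × 10⁶ mm⁴

Decompose the section into non-overlapping parts with the origin at the bottom-left of its bounding rectangle.
Web: 16 × 310, A = 4 960 mm², x = 8 mm, Ī = 105 813 mm⁴.
Top flange (beyond web): 64 × 20, A = 1 280 mm², x = 48 mm, Ī = 436 907 mm⁴.
Bottom flange (beyond web): 64 × 20, A = 1 280 mm², x = 48 mm, Ī = 436 907 mm⁴.
Centroid: x̄ = ΣA·x / ΣA = 21.62 mm.
Transfer each piece to the centroidal y-axis using Ī + A·d² with d = x − 21.62:
  web: d = -13.62 mm → contributes +1 025 513 mm⁴
  top flange (beyond web): d = 26.38 mm → contributes +1 327 865 mm⁴
  bottom flange (beyond web): d = 26.38 mm → contributes +1 327 865 mm⁴
Total I = 3 681 244 mm⁴.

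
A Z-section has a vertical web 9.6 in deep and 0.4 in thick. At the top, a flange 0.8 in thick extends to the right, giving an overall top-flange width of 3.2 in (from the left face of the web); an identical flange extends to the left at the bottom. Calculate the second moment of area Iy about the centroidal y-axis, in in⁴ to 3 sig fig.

Treat the section as a set of non-overlapping primitives; coordinates are from the bounding-box lower-left.
Web: 0.4 × 9.6, A = 3.84 in², x = 3 in, Ī = 0.0512 in⁴.
Top flange (beyond web): 2.8 × 0.8, A = 2.24 in², x = 4.6 in, Ī = 1.4635 in⁴.
Bottom flange (beyond web): 2.8 × 0.8, A = 2.24 in², x = 1.4 in, Ī = 1.4635 in⁴.
Centroid: x̄ = ΣA·x / ΣA = 3 in.
Transfer each piece to the centroidal y-axis using Ī + A·d² with d = x − 3:
  web: d = 0 in → contributes +0.0512 in⁴
  top flange (beyond web): d = 1.6 in → contributes +7.1979 in⁴
  bottom flange (beyond web): d = -1.6 in → contributes +7.1979 in⁴
Total I = 14.447 in⁴.

Iy ≈ 14.4 in⁴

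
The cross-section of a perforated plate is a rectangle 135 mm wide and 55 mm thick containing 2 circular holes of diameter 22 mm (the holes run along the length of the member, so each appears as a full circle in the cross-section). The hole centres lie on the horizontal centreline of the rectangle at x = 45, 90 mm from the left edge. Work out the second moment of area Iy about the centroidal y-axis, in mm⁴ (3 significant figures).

Break the section into simple shapes (no overlaps), measuring from the bottom-left corner of the bounding box.
Plate: 135 × 55, A = 7 425 mm², x = 67.5 mm, Ī = 11 276 719 mm⁴.
Hole 1 (subtracted): ⌀22, A = 380.13 mm², x = 45 mm, Ī = 11 499 mm⁴.
Hole 2 (subtracted): ⌀22, A = 380.13 mm², x = 90 mm, Ī = 11 499 mm⁴.
By symmetry the centroid is at mid-width, x̄ = 67.5 mm.
Transfer each piece to the centroidal y-axis using Ī + A·d² with d = x − 67.5:
  plate: d = 0 mm → contributes +11 276 719 mm⁴
  hole 1: d = -22.5 mm → contributes −203 941 mm⁴
  hole 2: d = 22.5 mm → contributes −203 941 mm⁴
Total I = 10 868 836 mm⁴.

Iy ≈ 1.09 × 10⁷ mm⁴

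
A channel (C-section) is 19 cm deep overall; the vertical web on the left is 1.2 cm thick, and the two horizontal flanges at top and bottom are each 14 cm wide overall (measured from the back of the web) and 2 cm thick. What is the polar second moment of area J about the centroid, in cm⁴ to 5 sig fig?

Treat the section as a set of non-overlapping primitives; coordinates are from the bounding-box lower-left.
Web: 1.2 × 19, A = 22.8 cm², y = 9.5 cm, Ī = 685.9 cm⁴.
Top flange (beyond web): 12.8 × 2, A = 25.6 cm², y = 18 cm, Ī = 8.533333 cm⁴.
Bottom flange (beyond web): 12.8 × 2, A = 25.6 cm², y = 1 cm, Ī = 8.533333 cm⁴.
By symmetry the centroid is at mid-height, ȳ = 9.5 cm.
Transfer each piece to the centroidal x-axis using Ī + A·d² with d = y − 9.5:
  web: d = 0 cm → contributes +685.9 cm⁴
  top flange (beyond web): d = 8.5 cm → contributes +1858.133 cm⁴
  bottom flange (beyond web): d = -8.5 cm → contributes +1858.133 cm⁴
Total I = 4402.167 cm⁴.
For the y-axis: x̄ = 5.443243 cm.
Repeating about the centroidal y-axis gives I_y = 1474.768 cm⁴.
Polar second moment: J = I_x + I_y = 5876.935 cm⁴.

J ≈ 5876.9 cm⁴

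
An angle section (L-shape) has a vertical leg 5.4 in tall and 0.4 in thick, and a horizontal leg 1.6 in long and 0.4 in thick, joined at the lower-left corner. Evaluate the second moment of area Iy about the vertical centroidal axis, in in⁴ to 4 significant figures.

Iy ≈ 0.3377 in⁴

Split into non-overlapping primitives; take the origin at the lower-left of the bounding box.
Vertical leg: 0.4 × 5.4, A = 2.16 in², x = 0.2 in, Ī = 0.0288 in⁴.
Horizontal leg (remainder): 1.2 × 0.4, A = 0.48 in², x = 1 in, Ī = 0.0576 in⁴.
Centroid: x̄ = ΣA·x / ΣA = 0.345455 in.
Transfer each piece to the vertical centroidal axis using Ī + A·d² with d = x − 0.345455:
  vertical leg: d = -0.145455 in → contributes +0.0744992 in⁴
  horizontal leg (remainder): d = 0.654545 in → contributes +0.263246 in⁴
Total I = 0.337745 in⁴.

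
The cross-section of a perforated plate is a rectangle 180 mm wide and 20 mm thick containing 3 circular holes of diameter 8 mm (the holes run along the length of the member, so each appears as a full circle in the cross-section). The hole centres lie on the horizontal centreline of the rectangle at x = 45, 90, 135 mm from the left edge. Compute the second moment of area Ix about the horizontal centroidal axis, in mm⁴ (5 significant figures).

Ix ≈ 1.1940 × 10⁵ mm⁴

Break the section into simple shapes (no overlaps), measuring from the bottom-left corner of the bounding box.
Plate: 180 × 20, A = 3 600 mm², y = 10 mm, Ī = 120 000 mm⁴.
Hole 1 (subtracted): ⌀8, A = 50.26548 mm², y = 10 mm, Ī = 201.0619 mm⁴.
Hole 2 (subtracted): ⌀8, A = 50.26548 mm², y = 10 mm, Ī = 201.0619 mm⁴.
Hole 3 (subtracted): ⌀8, A = 50.26548 mm², y = 10 mm, Ī = 201.0619 mm⁴.
By symmetry the centroid is at mid-height, ȳ = 10 mm.
All pieces are centred on the horizontal centroidal axis, so I = ΣĪ (holes subtracted) = 119396.8 mm⁴.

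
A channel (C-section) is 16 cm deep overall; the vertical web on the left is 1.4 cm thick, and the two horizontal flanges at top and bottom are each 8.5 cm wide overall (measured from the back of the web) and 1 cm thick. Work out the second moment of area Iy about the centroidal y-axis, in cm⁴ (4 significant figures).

Treat the section as a set of non-overlapping primitives; coordinates are from the bounding-box lower-left.
Web: 1.4 × 16, A = 22.4 cm², x = 0.7 cm, Ī = 3.65867 cm⁴.
Top flange (beyond web): 7.1 × 1, A = 7.1 cm², x = 4.95 cm, Ī = 29.8259 cm⁴.
Bottom flange (beyond web): 7.1 × 1, A = 7.1 cm², x = 4.95 cm, Ī = 29.8259 cm⁴.
Centroid: x̄ = ΣA·x / ΣA = 2.34891 cm.
Transfer each piece to the centroidal y-axis using Ī + A·d² with d = x − 2.34891:
  web: d = -1.64891 cm → contributes +64.5619 cm⁴
  top flange (beyond web): d = 2.60109 cm → contributes +77.8623 cm⁴
  bottom flange (beyond web): d = 2.60109 cm → contributes +77.8623 cm⁴
Total I = 220.286 cm⁴.

Iy ≈ 220.3 cm⁴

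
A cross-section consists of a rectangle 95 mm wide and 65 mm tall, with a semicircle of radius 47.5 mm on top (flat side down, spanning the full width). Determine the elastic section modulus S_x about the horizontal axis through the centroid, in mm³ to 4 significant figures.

S_x ≈ 1.477 × 10⁵ mm³

Split into non-overlapping primitives; take the origin at the lower-left of the bounding box.
Rectangular body: 95 × 65, A = 6 175 mm², y = 32.5 mm, Ī = 2 174 115 mm⁴.
Semicircular cap: semicircle r = 47.5, A = 3544.11 mm², y = 85.1596 mm, Ī = 558 736 mm⁴.
Centroid: ȳ = ΣA·y / ΣA = 51.7025 mm.
Transfer each piece to the horizontal axis through the centroid using Ī + A·d² with d = y − 51.7025:
  rectangular body: d = -19.2025 mm → contributes +4 451 066 mm⁴
  semicircular cap: d = 33.4571 mm → contributes +4 525 932 mm⁴
Total I = 8 976 998 mm⁴.
Extreme fibre distance c = 60.7975 mm; S = I/c = 147 654 mm³.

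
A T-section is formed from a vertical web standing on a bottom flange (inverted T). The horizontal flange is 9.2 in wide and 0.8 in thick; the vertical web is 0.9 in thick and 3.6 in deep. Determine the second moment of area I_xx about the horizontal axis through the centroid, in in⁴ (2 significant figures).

Decompose the section into non-overlapping parts with the origin at the bottom-left of its bounding rectangle.
Flange: 9.2 × 0.8, A = 7.36 in², y = 0.4 in, Ī = 0.3925 in⁴.
Web: 0.9 × 3.6, A = 3.24 in², y = 2.6 in, Ī = 3.499 in⁴.
Centroid: ȳ = ΣA·y / ΣA = 1.072 in.
Transfer each piece to the horizontal axis through the centroid using Ī + A·d² with d = y − 1.072:
  flange: d = -0.6725 in → contributes +3.721 in⁴
  web: d = 1.528 in → contributes +11.06 in⁴
Total I = 14.78 in⁴.

I_xx ≈ 15 in⁴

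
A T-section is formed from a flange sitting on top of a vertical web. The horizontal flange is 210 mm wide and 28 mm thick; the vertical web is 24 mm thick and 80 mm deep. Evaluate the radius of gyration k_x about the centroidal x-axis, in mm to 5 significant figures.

k_x ≈ 26.863 mm

Break the section into simple shapes (no overlaps), measuring from the bottom-left corner of the bounding box.
Flange: 210 × 28, A = 5 880 mm², y = 94 mm, Ī = 384 160 mm⁴.
Web: 24 × 80, A = 1 920 mm², y = 40 mm, Ī = 1 024 000 mm⁴.
Centroid: ȳ = ΣA·y / ΣA = 80.70769 mm.
Transfer each piece to the centroidal x-axis using Ī + A·d² with d = y − 80.70769:
  flange: d = 13.29231 mm → contributes +1 423 070 mm⁴
  web: d = -40.70769 mm → contributes +4 205 663 mm⁴
Total I = 5 628 734 mm⁴.
Radius of gyration: k = √(I/A) = √(5 628 734 / 7 800) = 26.86322 mm.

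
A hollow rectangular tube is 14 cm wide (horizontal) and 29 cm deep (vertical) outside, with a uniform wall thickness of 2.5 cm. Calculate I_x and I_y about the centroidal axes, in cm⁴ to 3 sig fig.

I_x ≈ 1.81 × 10⁴ cm⁴, I_y ≈ 5170 cm⁴

Break the section into simple shapes (no overlaps), measuring from the bottom-left corner of the bounding box.
Outer rectangle: 14 × 29, A = 406 cm², y = 14.5 cm, Ī = 28 454 cm⁴.
Inner void (subtracted): 9 × 24, A = 216 cm², y = 14.5 cm, Ī = 10 368 cm⁴.
By symmetry the centroid is at mid-height, ȳ = 14.5 cm.
All pieces are centred on the centroidal x-axis, so I = ΣĪ (holes subtracted) = 18 086 cm⁴.
Repeating about the centroidal y-axis gives I_y = 5173.3 cm⁴.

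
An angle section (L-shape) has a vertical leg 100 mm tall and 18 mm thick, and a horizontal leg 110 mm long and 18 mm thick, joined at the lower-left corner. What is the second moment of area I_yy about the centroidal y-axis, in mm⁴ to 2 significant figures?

Split into non-overlapping primitives; take the origin at the lower-left of the bounding box.
Vertical leg: 18 × 100, A = 1 800 mm², x = 9 mm, Ī = 48 600 mm⁴.
Horizontal leg (remainder): 92 × 18, A = 1 656 mm², x = 64 mm, Ī = 1 168 032 mm⁴.
Centroid: x̄ = ΣA·x / ΣA = 35.35 mm.
Transfer each piece to the centroidal y-axis using Ī + A·d² with d = x − 35.35:
  vertical leg: d = -26.35 mm → contributes +1 298 776 mm⁴
  horizontal leg (remainder): d = 28.65 mm → contributes +2 526 919 mm⁴
Total I = 3 825 695 mm⁴.

I_yy ≈ 3.8 × 10⁶ mm⁴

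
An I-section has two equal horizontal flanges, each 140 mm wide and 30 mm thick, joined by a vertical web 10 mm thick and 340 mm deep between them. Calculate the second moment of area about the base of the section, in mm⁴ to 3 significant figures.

I_base ≈ 7.93 × 10⁸ mm⁴

Treat the section as a set of non-overlapping primitives; coordinates are from the bounding-box lower-left.
Bottom flange: 140 × 30, A = 4 200 mm², y = 15 mm, Ī = 315 000 mm⁴.
Web: 10 × 340, A = 3 400 mm², y = 200 mm, Ī = 32 753 333 mm⁴.
Top flange: 140 × 30, A = 4 200 mm², y = 385 mm, Ī = 315 000 mm⁴.
Transfer each piece to the base of the section using Ī + A·d² with d = y − 0:
  bottom flange: d = 15 mm → contributes +1 260 000 mm⁴
  web: d = 200 mm → contributes +168 753 333 mm⁴
  top flange: d = 385 mm → contributes +622 860 000 mm⁴
Total I = 792 873 333 mm⁴.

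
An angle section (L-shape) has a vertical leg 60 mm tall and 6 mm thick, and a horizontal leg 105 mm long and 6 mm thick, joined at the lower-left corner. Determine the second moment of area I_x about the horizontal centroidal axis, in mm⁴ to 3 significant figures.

Treat the section as a set of non-overlapping primitives; coordinates are from the bounding-box lower-left.
Vertical leg: 6 × 60, A = 360 mm², y = 30 mm, Ī = 108 000 mm⁴.
Horizontal leg (remainder): 99 × 6, A = 594 mm², y = 3 mm, Ī = 1 782 mm⁴.
Centroid: ȳ = ΣA·y / ΣA = 13.189 mm.
Transfer each piece to the horizontal centroidal axis using Ī + A·d² with d = y − 13.189:
  vertical leg: d = 16.811 mm → contributes +209 743 mm⁴
  horizontal leg (remainder): d = -10.189 mm → contributes +63 445 mm⁴
Total I = 273 188 mm⁴.

I_x ≈ 2.73 × 10⁵ mm⁴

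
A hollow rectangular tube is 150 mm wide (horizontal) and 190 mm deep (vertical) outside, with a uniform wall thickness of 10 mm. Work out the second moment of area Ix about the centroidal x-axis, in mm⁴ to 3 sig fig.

Ix ≈ 3.25 × 10⁷ mm⁴

Treat the section as a set of non-overlapping primitives; coordinates are from the bounding-box lower-left.
Outer rectangle: 150 × 190, A = 28 500 mm², y = 95 mm, Ī = 85 737 500 mm⁴.
Inner void (subtracted): 130 × 170, A = 22 100 mm², y = 95 mm, Ī = 53 224 167 mm⁴.
By symmetry the centroid is at mid-height, ȳ = 95 mm.
All pieces are centred on the centroidal x-axis, so I = ΣĪ (holes subtracted) = 32 513 333 mm⁴.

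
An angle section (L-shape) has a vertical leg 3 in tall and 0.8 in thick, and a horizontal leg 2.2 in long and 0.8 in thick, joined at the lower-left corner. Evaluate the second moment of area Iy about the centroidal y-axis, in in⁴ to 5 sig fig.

Iy ≈ 1.2349 in⁴

Split into non-overlapping primitives; take the origin at the lower-left of the bounding box.
Vertical leg: 0.8 × 3, A = 2.4 in², x = 0.4 in, Ī = 0.128 in⁴.
Horizontal leg (remainder): 1.4 × 0.8, A = 1.12 in², x = 1.5 in, Ī = 0.1829333 in⁴.
Centroid: x̄ = ΣA·x / ΣA = 0.75 in.
Transfer each piece to the centroidal y-axis using Ī + A·d² with d = x − 0.75:
  vertical leg: d = -0.35 in → contributes +0.422 in⁴
  horizontal leg (remainder): d = 0.75 in → contributes +0.8129333 in⁴
Total I = 1.234933 in⁴.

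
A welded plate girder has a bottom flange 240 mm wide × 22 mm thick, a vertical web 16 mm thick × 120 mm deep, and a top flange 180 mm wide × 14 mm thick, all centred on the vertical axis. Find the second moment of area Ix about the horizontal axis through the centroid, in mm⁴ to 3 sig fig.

Decompose the section into non-overlapping parts with the origin at the bottom-left of its bounding rectangle.
Bottom plate: 240 × 22, A = 5 280 mm², y = 11 mm, Ī = 212 960 mm⁴.
Web plate: 16 × 120, A = 1 920 mm², y = 82 mm, Ī = 2 304 000 mm⁴.
Top plate: 180 × 14, A = 2 520 mm², y = 149 mm, Ī = 41 160 mm⁴.
Centroid: ȳ = ΣA·y / ΣA = 60.802 mm.
Transfer each piece to the horizontal axis through the centroid using Ī + A·d² with d = y − 60.802:
  bottom plate: d = -49.802 mm → contributes +13 308 870 mm⁴
  web plate: d = 21.198 mm → contributes +3 166 724 mm⁴
  top plate: d = 88.198 mm → contributes +19 643 747 mm⁴
Total I = 36 119 341 mm⁴.

Ix ≈ 3.61 × 10⁷ mm⁴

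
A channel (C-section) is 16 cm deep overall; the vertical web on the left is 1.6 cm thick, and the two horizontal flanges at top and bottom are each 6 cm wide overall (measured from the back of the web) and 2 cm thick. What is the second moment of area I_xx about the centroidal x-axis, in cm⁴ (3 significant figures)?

Treat the section as a set of non-overlapping primitives; coordinates are from the bounding-box lower-left.
Web: 1.6 × 16, A = 25.6 cm², y = 8 cm, Ī = 546.13 cm⁴.
Top flange (beyond web): 4.4 × 2, A = 8.8 cm², y = 15 cm, Ī = 2.9333 cm⁴.
Bottom flange (beyond web): 4.4 × 2, A = 8.8 cm², y = 1 cm, Ī = 2.9333 cm⁴.
By symmetry the centroid is at mid-height, ȳ = 8 cm.
Transfer each piece to the centroidal x-axis using Ī + A·d² with d = y − 8:
  web: d = 0 cm → contributes +546.13 cm⁴
  top flange (beyond web): d = 7 cm → contributes +434.13 cm⁴
  bottom flange (beyond web): d = -7 cm → contributes +434.13 cm⁴
Total I = 1414.4 cm⁴.

I_xx ≈ 1410 cm⁴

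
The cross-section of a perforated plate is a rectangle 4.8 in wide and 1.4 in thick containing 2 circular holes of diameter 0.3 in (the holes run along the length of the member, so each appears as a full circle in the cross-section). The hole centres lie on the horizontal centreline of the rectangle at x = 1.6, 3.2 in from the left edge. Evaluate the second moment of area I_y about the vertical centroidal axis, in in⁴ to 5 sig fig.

I_y ≈ 12.811 in⁴

Treat the section as a set of non-overlapping primitives; coordinates are from the bounding-box lower-left.
Plate: 4.8 × 1.4, A = 6.72 in², x = 2.4 in, Ī = 12.9024 in⁴.
Hole 1 (subtracted): ⌀0.3, A = 0.07068583 in², x = 1.6 in, Ī = 0.0003976078 in⁴.
Hole 2 (subtracted): ⌀0.3, A = 0.07068583 in², x = 3.2 in, Ī = 0.0003976078 in⁴.
By symmetry the centroid is at mid-width, x̄ = 2.4 in.
Transfer each piece to the vertical centroidal axis using Ī + A·d² with d = x − 2.4:
  plate: d = 0 in → contributes +12.9024 in⁴
  hole 1: d = -0.8 in → contributes −0.04563654 in⁴
  hole 2: d = 0.8 in → contributes −0.04563654 in⁴
Total I = 12.81113 in⁴.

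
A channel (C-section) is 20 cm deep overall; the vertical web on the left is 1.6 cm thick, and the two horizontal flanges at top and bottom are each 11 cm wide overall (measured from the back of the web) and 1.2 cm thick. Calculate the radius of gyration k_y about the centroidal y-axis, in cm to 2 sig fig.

k_y ≈ 3.2 cm

Decompose the section into non-overlapping parts with the origin at the bottom-left of its bounding rectangle.
Web: 1.6 × 20, A = 32 cm², x = 0.8 cm, Ī = 6.827 cm⁴.
Top flange (beyond web): 9.4 × 1.2, A = 11.28 cm², x = 6.3 cm, Ī = 83.06 cm⁴.
Bottom flange (beyond web): 9.4 × 1.2, A = 11.28 cm², x = 6.3 cm, Ī = 83.06 cm⁴.
Centroid: x̄ = ΣA·x / ΣA = 3.074 cm.
Transfer each piece to the centroidal y-axis using Ī + A·d² with d = x − 3.074:
  web: d = -2.274 cm → contributes +172.3 cm⁴
  top flange (beyond web): d = 3.226 cm → contributes +200.4 cm⁴
  bottom flange (beyond web): d = 3.226 cm → contributes +200.4 cm⁴
Total I = 573.2 cm⁴.
Radius of gyration: k = √(I/A) = √(573.2 / 54.56) = 3.241 cm.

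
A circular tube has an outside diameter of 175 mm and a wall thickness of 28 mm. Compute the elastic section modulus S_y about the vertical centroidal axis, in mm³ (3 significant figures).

S_y ≈ 4.14 × 10⁵ mm³

Break the section into simple shapes (no overlaps), measuring from the bottom-left corner of the bounding box.
Outer circle: ⌀175, A = 24 053 mm², x = 87.5 mm, Ī = 46 038 598 mm⁴.
Bore (subtracted): ⌀119, A = 11 122 mm², x = 87.5 mm, Ī = 9 843 686 mm⁴.
By symmetry the centroid is at mid-width, x̄ = 87.5 mm.
All pieces are centred on the vertical centroidal axis, so I = ΣĪ (holes subtracted) = 36 194 913 mm⁴.
Extreme fibre distance c = 87.5 mm; S = I/c = 413 656 mm³.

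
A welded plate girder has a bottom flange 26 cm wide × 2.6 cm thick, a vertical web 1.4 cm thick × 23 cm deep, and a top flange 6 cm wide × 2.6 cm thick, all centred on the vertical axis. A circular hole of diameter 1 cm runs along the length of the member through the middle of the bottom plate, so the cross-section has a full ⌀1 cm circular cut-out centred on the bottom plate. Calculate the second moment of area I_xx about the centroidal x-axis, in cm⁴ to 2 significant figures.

Decompose the section into non-overlapping parts with the origin at the bottom-left of its bounding rectangle.
Bottom plate: 26 × 2.6, A = 67.6 cm², y = 1.3 cm, Ī = 38.08 cm⁴.
Web plate: 1.4 × 23, A = 32.2 cm², y = 14.1 cm, Ī = 1 419 cm⁴.
Top plate: 6 × 2.6, A = 15.6 cm², y = 26.9 cm, Ī = 8.788 cm⁴.
Hole (subtracted): ⌀1, A = 0.7854 cm², y = 1.3 cm, Ī = 0.04909 cm⁴.
Centroid: ȳ = ΣA·y / ΣA = 8.38 cm.
Transfer each piece to the centroidal x-axis using Ī + A·d² with d = y − 8.38:
  bottom plate: d = -7.08 cm → contributes +3 427 cm⁴
  web plate: d = 5.72 cm → contributes +2 473 cm⁴
  top plate: d = 18.52 cm → contributes +5 359 cm⁴
  hole: d = -7.08 cm → contributes −39.42 cm⁴
Total I = 11 220 cm⁴.

I_xx ≈ 1.1 × 10⁴ cm⁴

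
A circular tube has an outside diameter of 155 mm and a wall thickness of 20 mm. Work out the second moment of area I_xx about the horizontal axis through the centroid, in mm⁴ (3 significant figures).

I_xx ≈ 1.97 × 10⁷ mm⁴

Break the section into simple shapes (no overlaps), measuring from the bottom-left corner of the bounding box.
Outer circle: ⌀155, A = 18 869 mm², y = 77.5 mm, Ī = 28 333 269 mm⁴.
Bore (subtracted): ⌀115, A = 10 387 mm², y = 77.5 mm, Ī = 8 585 414 mm⁴.
By symmetry the centroid is at mid-height, ȳ = 77.5 mm.
All pieces are centred on the horizontal axis through the centroid, so I = ΣĪ (holes subtracted) = 19 747 855 mm⁴.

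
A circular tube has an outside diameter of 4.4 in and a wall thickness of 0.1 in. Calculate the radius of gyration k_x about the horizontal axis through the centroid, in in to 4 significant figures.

Break the section into simple shapes (no overlaps), measuring from the bottom-left corner of the bounding box.
Outer circle: ⌀4.4, A = 15.2053 in², y = 2.2 in, Ī = 18.3984 in⁴.
Bore (subtracted): ⌀4.2, A = 13.8544 in², y = 2.2 in, Ī = 15.2745 in⁴.
By symmetry the centroid is at mid-height, ȳ = 2.2 in.
All pieces are centred on the horizontal axis through the centroid, so I = ΣĪ (holes subtracted) = 3.12392 in⁴.
Radius of gyration: k = √(I/A) = √(3.12392 / 1.35088) = 1.52069 in.

k_x ≈ 1.521 in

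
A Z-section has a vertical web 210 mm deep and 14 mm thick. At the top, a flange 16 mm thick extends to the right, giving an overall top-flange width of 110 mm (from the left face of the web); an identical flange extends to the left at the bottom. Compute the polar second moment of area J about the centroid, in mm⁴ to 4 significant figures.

J ≈ 5.147 × 10⁷ mm⁴

Break the section into simple shapes (no overlaps), measuring from the bottom-left corner of the bounding box.
Web: 14 × 210, A = 2 940 mm², y = 105 mm, Ī = 10 804 500 mm⁴.
Top flange (beyond web): 96 × 16, A = 1 536 mm², y = 202 mm, Ī = 32 768 mm⁴.
Bottom flange (beyond web): 96 × 16, A = 1 536 mm², y = 8 mm, Ī = 32 768 mm⁴.
Centroid: ȳ = ΣA·y / ΣA = 105 mm.
Transfer each piece to the centroidal x-axis using Ī + A·d² with d = y − 105:
  web: d = 0 mm → contributes +10 804 500 mm⁴
  top flange (beyond web): d = 97 mm → contributes +14 484 992 mm⁴
  bottom flange (beyond web): d = -97 mm → contributes +14 484 992 mm⁴
Total I = 39 774 484 mm⁴.
For the y-axis: x̄ = 103 mm.
Repeating about the centroidal y-axis gives I_y = 11 700 116 mm⁴.
Polar second moment: J = I_x + I_y = 51 474 600 mm⁴.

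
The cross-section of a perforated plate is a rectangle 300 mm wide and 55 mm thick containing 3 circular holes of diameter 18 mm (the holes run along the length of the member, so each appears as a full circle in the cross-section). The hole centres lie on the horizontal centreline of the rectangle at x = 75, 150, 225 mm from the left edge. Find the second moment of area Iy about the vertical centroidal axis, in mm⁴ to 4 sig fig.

Decompose the section into non-overlapping parts with the origin at the bottom-left of its bounding rectangle.
Plate: 300 × 55, A = 16 500 mm², x = 150 mm, Ī = 123 750 000 mm⁴.
Hole 1 (subtracted): ⌀18, A = 254.469 mm², x = 75 mm, Ī = 5 153 mm⁴.
Hole 2 (subtracted): ⌀18, A = 254.469 mm², x = 150 mm, Ī = 5 153 mm⁴.
Hole 3 (subtracted): ⌀18, A = 254.469 mm², x = 225 mm, Ī = 5 153 mm⁴.
By symmetry the centroid is at mid-width, x̄ = 150 mm.
Transfer each piece to the vertical centroidal axis using Ī + A·d² with d = x − 150:
  plate: d = 0 mm → contributes +123 750 000 mm⁴
  hole 1: d = -75 mm → contributes −1 436 541 mm⁴
  hole 2: d = 0 mm → contributes −5 153 mm⁴
  hole 3: d = 75 mm → contributes −1 436 541 mm⁴
Total I = 120 871 765 mm⁴.

Iy ≈ 1.209 × 10⁸ mm⁴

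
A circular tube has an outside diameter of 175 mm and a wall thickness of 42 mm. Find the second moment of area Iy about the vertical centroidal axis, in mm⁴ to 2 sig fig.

Iy ≈ 4.3 × 10⁷ mm⁴

Break the section into simple shapes (no overlaps), measuring from the bottom-left corner of the bounding box.
Outer circle: ⌀175, A = 24 053 mm², x = 87.5 mm, Ī = 46 038 598 mm⁴.
Bore (subtracted): ⌀91, A = 6 504 mm², x = 87.5 mm, Ī = 3 366 166 mm⁴.
By symmetry the centroid is at mid-width, x̄ = 87.5 mm.
All pieces are centred on the vertical centroidal axis, so I = ΣĪ (holes subtracted) = 42 672 433 mm⁴.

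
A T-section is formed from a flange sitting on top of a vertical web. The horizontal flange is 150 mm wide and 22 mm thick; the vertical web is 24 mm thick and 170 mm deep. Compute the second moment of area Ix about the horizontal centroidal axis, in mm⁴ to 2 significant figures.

Ix ≈ 2.7 × 10⁷ mm⁴

Break the section into simple shapes (no overlaps), measuring from the bottom-left corner of the bounding box.
Flange: 150 × 22, A = 3 300 mm², y = 181 mm, Ī = 133 100 mm⁴.
Web: 24 × 170, A = 4 080 mm², y = 85 mm, Ī = 9 826 000 mm⁴.
Centroid: ȳ = ΣA·y / ΣA = 127.9 mm.
Transfer each piece to the horizontal centroidal axis using Ī + A·d² with d = y − 127.9:
  flange: d = 53.07 mm → contributes +9 428 413 mm⁴
  web: d = -42.93 mm → contributes +17 344 268 mm⁴
Total I = 26 772 680 mm⁴.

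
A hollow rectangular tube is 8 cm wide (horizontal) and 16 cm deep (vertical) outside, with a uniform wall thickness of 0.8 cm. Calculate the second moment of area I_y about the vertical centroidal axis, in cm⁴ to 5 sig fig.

I_y ≈ 368.09 cm⁴

Split into non-overlapping primitives; take the origin at the lower-left of the bounding box.
Outer rectangle: 8 × 16, A = 128 cm², x = 4 cm, Ī = 682.6667 cm⁴.
Inner void (subtracted): 6.4 × 14.4, A = 92.16 cm², x = 4 cm, Ī = 314.5728 cm⁴.
By symmetry the centroid is at mid-width, x̄ = 4 cm.
All pieces are centred on the vertical centroidal axis, so I = ΣĪ (holes subtracted) = 368.0939 cm⁴.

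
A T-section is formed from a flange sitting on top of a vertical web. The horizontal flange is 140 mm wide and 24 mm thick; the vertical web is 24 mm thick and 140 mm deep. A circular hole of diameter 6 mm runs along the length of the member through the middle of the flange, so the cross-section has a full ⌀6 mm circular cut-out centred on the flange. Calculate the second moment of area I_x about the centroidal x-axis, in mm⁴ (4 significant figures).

Break the section into simple shapes (no overlaps), measuring from the bottom-left corner of the bounding box.
Flange: 140 × 24, A = 3 360 mm², y = 152 mm, Ī = 161 280 mm⁴.
Web: 24 × 140, A = 3 360 mm², y = 70 mm, Ī = 5 488 000 mm⁴.
Hole (subtracted): ⌀6, A = 28.2743 mm², y = 152 mm, Ī = 63.6173 mm⁴.
Centroid: ȳ = ΣA·y / ΣA = 110.827 mm.
Transfer each piece to the centroidal x-axis using Ī + A·d² with d = y − 110.827:
  flange: d = 41.1732 mm → contributes +5 857 271 mm⁴
  web: d = -40.8268 mm → contributes +11 088 531 mm⁴
  hole: d = 41.1732 mm → contributes −47995.3 mm⁴
Total I = 16 897 806 mm⁴.

I_x ≈ 1.690 × 10⁷ mm⁴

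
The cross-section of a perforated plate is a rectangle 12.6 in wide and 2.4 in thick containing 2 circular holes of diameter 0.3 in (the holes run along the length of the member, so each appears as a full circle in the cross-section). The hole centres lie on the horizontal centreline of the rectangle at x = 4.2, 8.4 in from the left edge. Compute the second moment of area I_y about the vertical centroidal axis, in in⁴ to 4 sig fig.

I_y ≈ 399.5 in⁴

Decompose the section into non-overlapping parts with the origin at the bottom-left of its bounding rectangle.
Plate: 12.6 × 2.4, A = 30.24 in², x = 6.3 in, Ī = 400.075 in⁴.
Hole 1 (subtracted): ⌀0.3, A = 0.0706858 in², x = 4.2 in, Ī = 0.000397608 in⁴.
Hole 2 (subtracted): ⌀0.3, A = 0.0706858 in², x = 8.4 in, Ī = 0.000397608 in⁴.
By symmetry the centroid is at mid-width, x̄ = 6.3 in.
Transfer each piece to the vertical centroidal axis using Ī + A·d² with d = x − 6.3:
  plate: d = 0 in → contributes +400.075 in⁴
  hole 1: d = -2.1 in → contributes −0.312122 in⁴
  hole 2: d = 2.1 in → contributes −0.312122 in⁴
Total I = 399.451 in⁴.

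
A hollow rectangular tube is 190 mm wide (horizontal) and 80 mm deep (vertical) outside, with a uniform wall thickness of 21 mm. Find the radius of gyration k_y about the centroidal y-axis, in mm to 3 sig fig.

k_y ≈ 60.9 mm

Treat the section as a set of non-overlapping primitives; coordinates are from the bounding-box lower-left.
Outer rectangle: 190 × 80, A = 15 200 mm², x = 95 mm, Ī = 45 726 667 mm⁴.
Inner void (subtracted): 148 × 38, A = 5 624 mm², x = 95 mm, Ī = 10 265 675 mm⁴.
By symmetry the centroid is at mid-width, x̄ = 95 mm.
All pieces are centred on the centroidal y-axis, so I = ΣĪ (holes subtracted) = 35 460 992 mm⁴.
Radius of gyration: k = √(I/A) = √(35 460 992 / 9 576) = 60.853 mm.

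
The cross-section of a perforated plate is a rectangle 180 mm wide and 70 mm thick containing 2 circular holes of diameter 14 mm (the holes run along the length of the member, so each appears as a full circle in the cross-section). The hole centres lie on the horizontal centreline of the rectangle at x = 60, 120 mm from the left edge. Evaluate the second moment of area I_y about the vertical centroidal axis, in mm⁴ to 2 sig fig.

Break the section into simple shapes (no overlaps), measuring from the bottom-left corner of the bounding box.
Plate: 180 × 70, A = 12 600 mm², x = 90 mm, Ī = 34 020 000 mm⁴.
Hole 1 (subtracted): ⌀14, A = 153.9 mm², x = 60 mm, Ī = 1 886 mm⁴.
Hole 2 (subtracted): ⌀14, A = 153.9 mm², x = 120 mm, Ī = 1 886 mm⁴.
By symmetry the centroid is at mid-width, x̄ = 90 mm.
Transfer each piece to the vertical centroidal axis using Ī + A·d² with d = x − 90:
  plate: d = 0 mm → contributes +34 020 000 mm⁴
  hole 1: d = -30 mm → contributes −140 430 mm⁴
  hole 2: d = 30 mm → contributes −140 430 mm⁴
Total I = 33 739 140 mm⁴.

I_y ≈ 3.4 × 10⁷ mm⁴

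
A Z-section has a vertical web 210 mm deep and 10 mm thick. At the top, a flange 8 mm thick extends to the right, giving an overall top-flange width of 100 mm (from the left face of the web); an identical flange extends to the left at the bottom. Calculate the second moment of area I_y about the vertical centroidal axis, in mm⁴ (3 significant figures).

I_y ≈ 4.59 × 10⁶ mm⁴

Decompose the section into non-overlapping parts with the origin at the bottom-left of its bounding rectangle.
Web: 10 × 210, A = 2 100 mm², x = 95 mm, Ī = 17 500 mm⁴.
Top flange (beyond web): 90 × 8, A = 720 mm², x = 145 mm, Ī = 486 000 mm⁴.
Bottom flange (beyond web): 90 × 8, A = 720 mm², x = 45 mm, Ī = 486 000 mm⁴.
Centroid: x̄ = ΣA·x / ΣA = 95 mm.
Transfer each piece to the vertical centroidal axis using Ī + A·d² with d = x − 95:
  web: d = 0 mm → contributes +17 500 mm⁴
  top flange (beyond web): d = 50 mm → contributes +2 286 000 mm⁴
  bottom flange (beyond web): d = -50 mm → contributes +2 286 000 mm⁴
Total I = 4 589 500 mm⁴.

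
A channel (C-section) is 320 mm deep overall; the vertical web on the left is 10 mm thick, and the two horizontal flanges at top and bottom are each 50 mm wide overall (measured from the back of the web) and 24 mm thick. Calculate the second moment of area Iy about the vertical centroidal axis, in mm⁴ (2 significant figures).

Treat the section as a set of non-overlapping primitives; coordinates are from the bounding-box lower-left.
Web: 10 × 320, A = 3 200 mm², x = 5 mm, Ī = 26 667 mm⁴.
Top flange (beyond web): 40 × 24, A = 960 mm², x = 30 mm, Ī = 128 000 mm⁴.
Bottom flange (beyond web): 40 × 24, A = 960 mm², x = 30 mm, Ī = 128 000 mm⁴.
Centroid: x̄ = ΣA·x / ΣA = 14.38 mm.
Transfer each piece to the vertical centroidal axis using Ī + A·d² with d = x − 14.38:
  web: d = -9.375 mm → contributes +307 917 mm⁴
  top flange (beyond web): d = 15.63 mm → contributes +362 375 mm⁴
  bottom flange (beyond web): d = 15.63 mm → contributes +362 375 mm⁴
Total I = 1 032 667 mm⁴.

Iy ≈ 1.0 × 10⁶ mm⁴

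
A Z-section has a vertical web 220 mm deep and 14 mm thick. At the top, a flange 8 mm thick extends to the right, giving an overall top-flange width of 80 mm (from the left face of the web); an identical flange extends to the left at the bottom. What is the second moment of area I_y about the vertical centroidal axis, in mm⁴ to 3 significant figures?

Treat the section as a set of non-overlapping primitives; coordinates are from the bounding-box lower-left.
Web: 14 × 220, A = 3 080 mm², x = 73 mm, Ī = 50 307 mm⁴.
Top flange (beyond web): 66 × 8, A = 528 mm², x = 113 mm, Ī = 191 664 mm⁴.
Bottom flange (beyond web): 66 × 8, A = 528 mm², x = 33 mm, Ī = 191 664 mm⁴.
Centroid: x̄ = ΣA·x / ΣA = 73 mm.
Transfer each piece to the vertical centroidal axis using Ī + A·d² with d = x − 73:
  web: d = 0 mm → contributes +50 307 mm⁴
  top flange (beyond web): d = 40 mm → contributes +1 036 464 mm⁴
  bottom flange (beyond web): d = -40 mm → contributes +1 036 464 mm⁴
Total I = 2 123 235 mm⁴.

I_y ≈ 2.12 × 10⁶ mm⁴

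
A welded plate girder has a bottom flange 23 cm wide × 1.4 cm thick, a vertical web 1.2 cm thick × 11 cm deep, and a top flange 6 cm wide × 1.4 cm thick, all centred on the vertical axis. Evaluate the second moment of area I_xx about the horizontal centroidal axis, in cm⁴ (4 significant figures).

Split into non-overlapping primitives; take the origin at the lower-left of the bounding box.
Bottom plate: 23 × 1.4, A = 32.2 cm², y = 0.7 cm, Ī = 5.25933 cm⁴.
Web plate: 1.2 × 11, A = 13.2 cm², y = 6.9 cm, Ī = 133.1 cm⁴.
Top plate: 6 × 1.4, A = 8.4 cm², y = 13.1 cm, Ī = 1.372 cm⁴.
Centroid: ȳ = ΣA·y / ΣA = 4.15725 cm.
Transfer each piece to the horizontal centroidal axis using Ī + A·d² with d = y − 4.15725:
  bottom plate: d = -3.45725 cm → contributes +390.132 cm⁴
  web plate: d = 2.74275 cm → contributes +232.399 cm⁴
  top plate: d = 8.94275 cm → contributes +673.143 cm⁴
Total I = 1295.68 cm⁴.

I_xx ≈ 1296 cm⁴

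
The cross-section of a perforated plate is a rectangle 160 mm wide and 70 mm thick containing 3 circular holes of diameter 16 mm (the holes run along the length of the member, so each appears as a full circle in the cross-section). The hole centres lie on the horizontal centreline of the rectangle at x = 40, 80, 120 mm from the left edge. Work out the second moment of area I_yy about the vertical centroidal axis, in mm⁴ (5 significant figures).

I_yy ≈ 2.3240 × 10⁷ mm⁴

Split into non-overlapping primitives; take the origin at the lower-left of the bounding box.
Plate: 160 × 70, A = 11 200 mm², x = 80 mm, Ī = 23 893 333 mm⁴.
Hole 1 (subtracted): ⌀16, A = 201.0619 mm², x = 40 mm, Ī = 3216.991 mm⁴.
Hole 2 (subtracted): ⌀16, A = 201.0619 mm², x = 80 mm, Ī = 3216.991 mm⁴.
Hole 3 (subtracted): ⌀16, A = 201.0619 mm², x = 120 mm, Ī = 3216.991 mm⁴.
By symmetry the centroid is at mid-width, x̄ = 80 mm.
Transfer each piece to the vertical centroidal axis using Ī + A·d² with d = x − 80:
  plate: d = 0 mm → contributes +23 893 333 mm⁴
  hole 1: d = -40 mm → contributes −324916.1 mm⁴
  hole 2: d = 0 mm → contributes −3216.991 mm⁴
  hole 3: d = 40 mm → contributes −324916.1 mm⁴
Total I = 23 240 284 mm⁴.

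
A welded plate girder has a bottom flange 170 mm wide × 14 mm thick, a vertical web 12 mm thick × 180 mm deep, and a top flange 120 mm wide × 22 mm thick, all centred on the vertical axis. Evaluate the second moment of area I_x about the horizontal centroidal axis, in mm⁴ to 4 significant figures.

I_x ≈ 5.512 × 10⁷ mm⁴

Decompose the section into non-overlapping parts with the origin at the bottom-left of its bounding rectangle.
Bottom plate: 170 × 14, A = 2 380 mm², y = 7 mm, Ī = 38873.3 mm⁴.
Web plate: 12 × 180, A = 2 160 mm², y = 104 mm, Ī = 5 832 000 mm⁴.
Top plate: 120 × 22, A = 2 640 mm², y = 205 mm, Ī = 106 480 mm⁴.
Centroid: ȳ = ΣA·y / ΣA = 108.983 mm.
Transfer each piece to the horizontal centroidal axis using Ī + A·d² with d = y − 108.983:
  bottom plate: d = -101.983 mm → contributes +24 792 279 mm⁴
  web plate: d = -4.98329 mm → contributes +5 885 640 mm⁴
  top plate: d = 96.0167 mm → contributes +24 445 192 mm⁴
Total I = 55 123 111 mm⁴.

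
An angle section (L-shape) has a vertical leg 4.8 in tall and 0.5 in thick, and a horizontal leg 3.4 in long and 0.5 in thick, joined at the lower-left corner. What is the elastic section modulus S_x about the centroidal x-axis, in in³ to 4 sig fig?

Decompose the section into non-overlapping parts with the origin at the bottom-left of its bounding rectangle.
Vertical leg: 0.5 × 4.8, A = 2.4 in², y = 2.4 in, Ī = 4.608 in⁴.
Horizontal leg (remainder): 2.9 × 0.5, A = 1.45 in², y = 0.25 in, Ī = 0.0302083 in⁴.
Centroid: ȳ = ΣA·y / ΣA = 1.59026 in.
Transfer each piece to the centroidal x-axis using Ī + A·d² with d = y − 1.59026:
  vertical leg: d = 0.80974 in → contributes +6.18163 in⁴
  horizontal leg (remainder): d = -1.34026 in → contributes +2.63484 in⁴
Total I = 8.81647 in⁴.
Extreme fibre distance c = 3.20974 in; S = I/c = 2.74679 in³.

S_x ≈ 2.747 in³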